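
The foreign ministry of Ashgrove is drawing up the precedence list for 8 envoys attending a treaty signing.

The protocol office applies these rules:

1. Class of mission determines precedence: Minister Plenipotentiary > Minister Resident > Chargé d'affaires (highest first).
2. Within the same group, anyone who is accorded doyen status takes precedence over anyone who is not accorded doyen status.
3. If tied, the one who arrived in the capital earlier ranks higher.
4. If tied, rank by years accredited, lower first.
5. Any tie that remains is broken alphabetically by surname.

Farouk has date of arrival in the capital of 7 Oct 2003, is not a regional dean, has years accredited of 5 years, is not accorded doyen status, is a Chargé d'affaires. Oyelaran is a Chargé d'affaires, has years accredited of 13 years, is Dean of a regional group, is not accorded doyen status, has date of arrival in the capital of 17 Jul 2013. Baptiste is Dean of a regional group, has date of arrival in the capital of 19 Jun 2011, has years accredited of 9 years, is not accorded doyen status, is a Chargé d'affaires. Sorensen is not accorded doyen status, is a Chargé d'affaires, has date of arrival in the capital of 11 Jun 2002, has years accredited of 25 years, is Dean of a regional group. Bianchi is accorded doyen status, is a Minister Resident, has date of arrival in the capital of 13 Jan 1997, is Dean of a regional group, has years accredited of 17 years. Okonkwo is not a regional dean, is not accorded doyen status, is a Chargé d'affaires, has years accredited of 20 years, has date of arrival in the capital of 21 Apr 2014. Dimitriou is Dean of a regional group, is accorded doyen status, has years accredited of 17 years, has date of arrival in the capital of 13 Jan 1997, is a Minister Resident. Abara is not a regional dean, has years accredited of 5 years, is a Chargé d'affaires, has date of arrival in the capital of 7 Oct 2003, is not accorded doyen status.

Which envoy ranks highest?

Bianchi

By class of mission: Bianchi and Dimitriou (Minister Resident); then Sorensen, Abara, Farouk, Baptiste, Oyelaran and Okonkwo (Chargé d'affaires).
Bianchi and Dimitriou are each accorded doyen status, so the next rule applies.
Bianchi and Dimitriou both have date of arrival in the capital 13 Jan 1997, so the next rule applies.
Bianchi and Dimitriou both have years accredited 17 years, so the next rule applies.
Among Bianchi and Dimitriou, alphabetically by surname: Bianchi before Dimitriou.
Sorensen, Abara, Farouk, Baptiste, Oyelaran and Okonkwo are each not accorded doyen status, so the next rule applies.
Among Sorensen, Abara, Farouk, Baptiste, Oyelaran and Okonkwo, by date of arrival in the capital (earlier first): Sorensen (11 Jun 2002) before Abara and Farouk (7 Oct 2003) before Baptiste (19 Jun 2011) before Oyelaran (17 Jul 2013) before Okonkwo (21 Apr 2014).
Abara and Farouk both have years accredited 5 years, so the next rule applies.
Among Abara and Farouk, alphabetically by surname: Abara before Farouk.
Order: Bianchi, Dimitriou, Sorensen, Abara, Farouk, Baptiste, Oyelaran, Okonkwo.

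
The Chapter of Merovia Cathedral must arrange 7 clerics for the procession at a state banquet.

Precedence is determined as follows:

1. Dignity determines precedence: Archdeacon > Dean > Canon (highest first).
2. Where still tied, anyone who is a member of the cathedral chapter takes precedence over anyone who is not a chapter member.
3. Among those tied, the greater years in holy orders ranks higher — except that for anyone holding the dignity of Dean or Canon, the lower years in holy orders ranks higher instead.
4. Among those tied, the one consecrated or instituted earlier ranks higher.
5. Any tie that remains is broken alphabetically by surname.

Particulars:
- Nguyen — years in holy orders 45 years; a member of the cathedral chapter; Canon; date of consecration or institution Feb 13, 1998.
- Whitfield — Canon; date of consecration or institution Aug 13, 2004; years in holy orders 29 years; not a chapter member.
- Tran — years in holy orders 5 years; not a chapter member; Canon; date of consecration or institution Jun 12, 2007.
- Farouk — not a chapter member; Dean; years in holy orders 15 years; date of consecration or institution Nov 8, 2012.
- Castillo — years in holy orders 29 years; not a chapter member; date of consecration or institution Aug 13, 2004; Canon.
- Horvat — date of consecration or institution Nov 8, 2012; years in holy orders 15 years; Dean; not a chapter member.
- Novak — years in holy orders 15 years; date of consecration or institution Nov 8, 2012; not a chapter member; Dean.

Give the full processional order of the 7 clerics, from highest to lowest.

Farouk, Horvat, Novak, Nguyen, Tran, Castillo, Whitfield

By dignity: Farouk, Horvat and Novak (Dean); then Nguyen, Tran, Castillo and Whitfield (Canon).
Farouk, Horvat and Novak are each not a chapter member, so the next rule applies.
Farouk, Horvat and Novak all have years in holy orders 15 years, so the next rule applies.
Farouk, Horvat and Novak all have date of consecration or institution Nov 8, 2012, so the next rule applies.
Among Farouk, Horvat and Novak, alphabetically by surname: Farouk before Horvat before Novak.
Among Nguyen, Tran, Castillo and Whitfield, a member of the cathedral chapter before not a chapter member: Nguyen (a member of the cathedral chapter) before Tran, Castillo and Whitfield (not a chapter member).
Among Tran, Castillo and Whitfield, by years in holy orders (lower first) (reversed rule for this group): Tran (5 years) before Castillo and Whitfield (29 years).
Castillo and Whitfield both have date of consecration or institution Aug 13, 2004, so the next rule applies.
Among Castillo and Whitfield, alphabetically by surname: Castillo before Whitfield.
Full order: Farouk, Horvat, Novak, Nguyen, Tran, Castillo, Whitfield.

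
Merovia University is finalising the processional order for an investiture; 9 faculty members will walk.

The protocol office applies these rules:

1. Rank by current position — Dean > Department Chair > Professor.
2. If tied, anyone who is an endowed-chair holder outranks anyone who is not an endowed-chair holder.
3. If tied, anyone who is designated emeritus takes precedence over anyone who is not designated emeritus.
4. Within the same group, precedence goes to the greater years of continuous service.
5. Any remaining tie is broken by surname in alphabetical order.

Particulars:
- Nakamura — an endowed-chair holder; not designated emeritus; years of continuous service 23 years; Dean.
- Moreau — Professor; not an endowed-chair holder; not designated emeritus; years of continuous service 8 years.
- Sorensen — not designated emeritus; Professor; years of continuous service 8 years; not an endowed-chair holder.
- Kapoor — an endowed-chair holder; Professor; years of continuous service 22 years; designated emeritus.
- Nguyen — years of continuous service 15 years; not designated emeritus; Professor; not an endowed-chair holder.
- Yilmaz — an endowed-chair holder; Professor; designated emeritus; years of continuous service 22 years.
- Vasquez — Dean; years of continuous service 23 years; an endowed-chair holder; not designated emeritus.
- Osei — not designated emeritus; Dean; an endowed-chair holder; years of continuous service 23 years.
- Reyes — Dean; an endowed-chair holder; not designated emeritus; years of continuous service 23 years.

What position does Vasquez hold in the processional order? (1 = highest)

By current position: Nakamura, Osei, Reyes and Vasquez (Dean); then Kapoor, Yilmaz, Nguyen, Moreau and Sorensen (Professor).
Nakamura, Osei, Reyes and Vasquez are each an endowed-chair holder, so the next rule applies.
Nakamura, Osei, Reyes and Vasquez are each not designated emeritus, so the next rule applies.
Nakamura, Osei, Reyes and Vasquez all have years of continuous service 23 years, so the next rule applies.
Among Nakamura, Osei, Reyes and Vasquez, alphabetically by surname: Nakamura before Osei before Reyes before Vasquez.
Among Kapoor, Yilmaz, Nguyen, Moreau and Sorensen, an endowed-chair holder before not an endowed-chair holder: Kapoor and Yilmaz (an endowed-chair holder) before Nguyen, Moreau and Sorensen (not an endowed-chair holder).
Kapoor and Yilmaz are each designated emeritus, so the next rule applies.
Kapoor and Yilmaz both have years of continuous service 22 years, so the next rule applies.
Among Kapoor and Yilmaz, alphabetically by surname: Kapoor before Yilmaz.
Nguyen, Moreau and Sorensen are each not designated emeritus, so the next rule applies.
Among Nguyen, Moreau and Sorensen, by years of continuous service (higher first): Nguyen (15 years) before Moreau and Sorensen (8 years).
Among Moreau and Sorensen, alphabetically by surname: Moreau before Sorensen.
Order: Nakamura, Osei, Reyes, Vasquez, Kapoor, Yilmaz, Nguyen, Moreau, Sorensen. So position 4.

4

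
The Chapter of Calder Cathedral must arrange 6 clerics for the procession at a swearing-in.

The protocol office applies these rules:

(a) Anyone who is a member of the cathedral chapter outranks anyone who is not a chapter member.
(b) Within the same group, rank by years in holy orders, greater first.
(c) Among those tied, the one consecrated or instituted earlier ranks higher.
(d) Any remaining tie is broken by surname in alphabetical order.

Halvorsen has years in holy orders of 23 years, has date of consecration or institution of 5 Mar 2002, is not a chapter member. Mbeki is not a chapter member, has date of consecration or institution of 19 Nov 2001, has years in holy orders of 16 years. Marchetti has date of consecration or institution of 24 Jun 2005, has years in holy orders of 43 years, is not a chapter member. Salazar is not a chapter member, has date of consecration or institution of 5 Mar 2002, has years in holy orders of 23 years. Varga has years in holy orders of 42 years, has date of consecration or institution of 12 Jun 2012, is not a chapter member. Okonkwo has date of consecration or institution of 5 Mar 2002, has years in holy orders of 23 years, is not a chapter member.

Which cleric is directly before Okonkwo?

Halvorsen

By the first rule: Marchetti, Varga, Halvorsen, Okonkwo, Salazar and Mbeki (each not a chapter member).
Among Marchetti, Varga, Halvorsen, Okonkwo, Salazar and Mbeki, by years in holy orders (higher first): Marchetti (43 years) before Varga (42 years) before Halvorsen, Okonkwo and Salazar (23 years) before Mbeki (16 years).
Halvorsen, Okonkwo and Salazar all have date of consecration or institution 5 Mar 2002, so the next rule applies.
Among Halvorsen, Okonkwo and Salazar, alphabetically by surname: Halvorsen before Okonkwo before Salazar.
Order: Marchetti, Varga, Halvorsen, Okonkwo, Salazar, Mbeki.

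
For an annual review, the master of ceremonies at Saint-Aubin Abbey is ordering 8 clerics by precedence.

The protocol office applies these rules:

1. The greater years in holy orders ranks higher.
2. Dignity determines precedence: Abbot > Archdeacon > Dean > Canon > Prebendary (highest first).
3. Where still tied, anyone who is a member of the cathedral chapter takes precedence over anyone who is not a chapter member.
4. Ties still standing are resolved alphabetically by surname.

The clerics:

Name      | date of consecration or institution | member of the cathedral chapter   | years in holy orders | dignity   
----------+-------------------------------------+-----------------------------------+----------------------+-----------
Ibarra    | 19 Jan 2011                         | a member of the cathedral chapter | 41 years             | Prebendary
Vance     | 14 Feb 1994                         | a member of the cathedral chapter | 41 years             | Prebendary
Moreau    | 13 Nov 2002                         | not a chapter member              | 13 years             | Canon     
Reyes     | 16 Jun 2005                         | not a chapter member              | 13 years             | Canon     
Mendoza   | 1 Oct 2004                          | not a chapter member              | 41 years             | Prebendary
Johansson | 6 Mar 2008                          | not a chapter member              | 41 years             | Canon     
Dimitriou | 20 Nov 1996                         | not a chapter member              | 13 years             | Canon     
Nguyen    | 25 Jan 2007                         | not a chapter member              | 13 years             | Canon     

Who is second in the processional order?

Ibarra

By years in holy orders (higher first): Johansson, Ibarra, Vance and Mendoza (each 41 years); then Dimitriou, Moreau, Nguyen and Reyes (each 13 years).
Among Johansson, Ibarra, Vance and Mendoza, by dignity: Johansson (Canon) before Ibarra, Vance and Mendoza (Prebendary).
Among Ibarra, Vance and Mendoza, a member of the cathedral chapter before not a chapter member: Ibarra and Vance (a member of the cathedral chapter) before Mendoza (not a chapter member).
Among Ibarra and Vance, alphabetically by surname: Ibarra before Vance.
Dimitriou, Moreau, Nguyen and Reyes are each Canon, so the next rule applies.
Dimitriou, Moreau, Nguyen and Reyes are each not a chapter member, so the next rule applies.
Among Dimitriou, Moreau, Nguyen and Reyes, alphabetically by surname: Dimitriou before Moreau before Nguyen before Reyes.
Order: Johansson, Ibarra, Vance, Mendoza, Dimitriou, Moreau, Nguyen, Reyes.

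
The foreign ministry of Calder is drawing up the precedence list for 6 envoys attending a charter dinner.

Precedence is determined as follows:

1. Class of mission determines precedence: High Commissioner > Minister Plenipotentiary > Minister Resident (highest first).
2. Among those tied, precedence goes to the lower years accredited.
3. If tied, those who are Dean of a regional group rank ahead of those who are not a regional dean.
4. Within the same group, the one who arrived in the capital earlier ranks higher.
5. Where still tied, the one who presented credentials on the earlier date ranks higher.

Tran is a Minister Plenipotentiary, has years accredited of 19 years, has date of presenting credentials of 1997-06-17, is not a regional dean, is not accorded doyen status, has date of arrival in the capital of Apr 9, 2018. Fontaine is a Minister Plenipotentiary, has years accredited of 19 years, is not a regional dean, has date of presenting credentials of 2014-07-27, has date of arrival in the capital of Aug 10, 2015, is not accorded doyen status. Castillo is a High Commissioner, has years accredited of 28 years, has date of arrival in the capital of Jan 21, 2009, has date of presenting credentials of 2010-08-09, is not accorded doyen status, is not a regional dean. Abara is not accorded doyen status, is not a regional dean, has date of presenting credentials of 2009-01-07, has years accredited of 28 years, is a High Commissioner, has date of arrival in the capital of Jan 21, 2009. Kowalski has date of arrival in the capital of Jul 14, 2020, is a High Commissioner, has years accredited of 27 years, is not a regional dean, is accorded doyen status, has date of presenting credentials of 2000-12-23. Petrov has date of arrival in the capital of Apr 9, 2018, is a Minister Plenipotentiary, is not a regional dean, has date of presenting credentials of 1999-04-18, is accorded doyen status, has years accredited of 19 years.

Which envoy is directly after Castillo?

By class of mission: Kowalski, Abara and Castillo (High Commissioner); then Fontaine, Tran and Petrov (Minister Plenipotentiary).
Among Kowalski, Abara and Castillo, by years accredited (lower first): Kowalski (27 years) before Abara and Castillo (28 years).
Abara and Castillo are each not a regional dean, so the next rule applies.
Abara and Castillo both have date of arrival in the capital Jan 21, 2009, so the next rule applies.
Among Abara and Castillo, by date of presenting credentials (earlier first): Abara (2009-01-07) before Castillo (2010-08-09).
Fontaine, Tran and Petrov all have years accredited 19 years, so the next rule applies.
Fontaine, Tran and Petrov are each not a regional dean, so the next rule applies.
Among Fontaine, Tran and Petrov, by date of arrival in the capital (earlier first): Fontaine (Aug 10, 2015) before Tran and Petrov (Apr 9, 2018).
Among Tran and Petrov, by date of presenting credentials (earlier first): Tran (1997-06-17) before Petrov (1999-04-18).
Order: Kowalski, Abara, Castillo, Fontaine, Tran, Petrov.

Fontaine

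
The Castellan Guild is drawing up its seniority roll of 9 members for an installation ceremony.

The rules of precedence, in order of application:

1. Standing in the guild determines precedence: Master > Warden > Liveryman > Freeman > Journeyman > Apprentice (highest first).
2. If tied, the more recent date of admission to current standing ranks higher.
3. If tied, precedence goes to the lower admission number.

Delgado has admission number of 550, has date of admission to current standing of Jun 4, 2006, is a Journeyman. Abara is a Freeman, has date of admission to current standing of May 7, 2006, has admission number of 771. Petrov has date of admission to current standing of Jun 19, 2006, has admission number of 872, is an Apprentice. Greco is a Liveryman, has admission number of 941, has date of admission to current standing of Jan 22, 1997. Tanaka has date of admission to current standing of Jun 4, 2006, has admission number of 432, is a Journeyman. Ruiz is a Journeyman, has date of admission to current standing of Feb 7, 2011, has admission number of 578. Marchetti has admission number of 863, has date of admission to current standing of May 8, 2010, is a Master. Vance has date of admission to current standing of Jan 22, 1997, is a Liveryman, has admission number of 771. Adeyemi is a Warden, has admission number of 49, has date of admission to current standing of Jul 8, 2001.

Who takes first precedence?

Marchetti

By standing in the guild: Marchetti (Master); then Adeyemi (Warden); then Vance and Greco (Liveryman); then Abara (Freeman); then Ruiz, Tanaka and Delgado (Journeyman); then Petrov (Apprentice).
Vance and Greco both have date of admission to current standing Jan 22, 1997, so the next rule applies.
Among Vance and Greco, by admission number (lower first): Vance (771) before Greco (941).
Among Ruiz, Tanaka and Delgado, by date of admission to current standing (later first): Ruiz (Feb 7, 2011) before Tanaka and Delgado (Jun 4, 2006).
Among Tanaka and Delgado, by admission number (lower first): Tanaka (432) before Delgado (550).
Order: Marchetti, Adeyemi, Vance, Greco, Abara, Ruiz, Tanaka, Delgado, Petrov.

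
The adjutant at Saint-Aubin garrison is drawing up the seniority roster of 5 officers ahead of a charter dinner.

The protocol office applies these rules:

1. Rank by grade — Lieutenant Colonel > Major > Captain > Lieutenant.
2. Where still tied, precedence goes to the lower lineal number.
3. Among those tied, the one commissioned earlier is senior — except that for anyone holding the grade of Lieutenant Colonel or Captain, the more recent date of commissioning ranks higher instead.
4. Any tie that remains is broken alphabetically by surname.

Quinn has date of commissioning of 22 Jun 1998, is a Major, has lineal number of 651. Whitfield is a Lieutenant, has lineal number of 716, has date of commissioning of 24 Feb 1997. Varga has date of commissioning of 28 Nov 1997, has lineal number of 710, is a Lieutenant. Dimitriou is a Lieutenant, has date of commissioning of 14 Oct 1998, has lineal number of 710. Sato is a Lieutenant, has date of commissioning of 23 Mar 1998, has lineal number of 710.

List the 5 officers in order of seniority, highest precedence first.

Quinn, Varga, Sato, Dimitriou, Whitfield

By grade: Quinn (Major); then Varga, Sato, Dimitriou and Whitfield (Lieutenant).
Among Varga, Sato, Dimitriou and Whitfield, by lineal number (lower first): Varga, Sato and Dimitriou (710) before Whitfield (716).
Among Varga, Sato and Dimitriou, by date of commissioning (earlier first): Varga (28 Nov 1997) before Sato (23 Mar 1998) before Dimitriou (14 Oct 1998).
Full order: Quinn, Varga, Sato, Dimitriou, Whitfield.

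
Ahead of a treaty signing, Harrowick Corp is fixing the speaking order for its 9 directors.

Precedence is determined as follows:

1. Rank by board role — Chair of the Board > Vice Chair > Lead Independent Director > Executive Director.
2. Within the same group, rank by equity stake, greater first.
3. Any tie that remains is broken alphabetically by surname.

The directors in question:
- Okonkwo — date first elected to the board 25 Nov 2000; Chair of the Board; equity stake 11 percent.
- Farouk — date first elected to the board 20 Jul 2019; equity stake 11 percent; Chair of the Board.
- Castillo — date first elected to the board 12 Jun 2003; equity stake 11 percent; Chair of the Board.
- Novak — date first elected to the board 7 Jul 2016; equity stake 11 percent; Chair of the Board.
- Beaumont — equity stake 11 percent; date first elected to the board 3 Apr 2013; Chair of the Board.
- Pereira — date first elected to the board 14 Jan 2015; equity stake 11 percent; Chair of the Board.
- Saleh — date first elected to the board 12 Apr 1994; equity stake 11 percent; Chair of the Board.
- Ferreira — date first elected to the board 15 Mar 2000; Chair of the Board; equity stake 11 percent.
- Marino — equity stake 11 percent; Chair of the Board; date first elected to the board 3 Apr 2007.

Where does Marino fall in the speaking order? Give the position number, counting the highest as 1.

5

By board role: Beaumont, Castillo, Farouk, Ferreira, Marino, Novak, Okonkwo, Pereira and Saleh (Chair of the Board).
Beaumont, Castillo, Farouk, Ferreira, Marino, Novak, Okonkwo, Pereira and Saleh all have equity stake 11 percent, so the next rule applies.
Among Beaumont, Castillo, Farouk, Ferreira, Marino, Novak, Okonkwo, Pereira and Saleh, alphabetically by surname: Beaumont before Castillo before Farouk before Ferreira before Marino before Novak before Okonkwo before Pereira before Saleh.
Order: Beaumont, Castillo, Farouk, Ferreira, Marino, Novak, Okonkwo, Pereira, Saleh. So position 5.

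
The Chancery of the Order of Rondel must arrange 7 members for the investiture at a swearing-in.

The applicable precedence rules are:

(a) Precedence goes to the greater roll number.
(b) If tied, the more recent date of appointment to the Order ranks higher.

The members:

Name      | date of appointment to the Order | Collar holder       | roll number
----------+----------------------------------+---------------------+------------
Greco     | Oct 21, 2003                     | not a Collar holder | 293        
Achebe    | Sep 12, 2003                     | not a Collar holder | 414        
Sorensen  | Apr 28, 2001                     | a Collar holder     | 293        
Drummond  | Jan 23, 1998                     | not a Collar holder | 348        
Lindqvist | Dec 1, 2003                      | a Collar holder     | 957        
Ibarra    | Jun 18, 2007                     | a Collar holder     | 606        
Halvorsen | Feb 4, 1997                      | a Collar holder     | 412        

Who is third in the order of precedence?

Achebe

By roll number (higher first): Lindqvist (957); then Ibarra (606); then Achebe (414); then Halvorsen (412); then Drummond (348); then Greco and Sorensen (both 293).
Among Greco and Sorensen, by date of appointment to the Order (later first): Greco (Oct 21, 2003) before Sorensen (Apr 28, 2001).
Order: Lindqvist, Ibarra, Achebe, Halvorsen, Drummond, Greco, Sorensen.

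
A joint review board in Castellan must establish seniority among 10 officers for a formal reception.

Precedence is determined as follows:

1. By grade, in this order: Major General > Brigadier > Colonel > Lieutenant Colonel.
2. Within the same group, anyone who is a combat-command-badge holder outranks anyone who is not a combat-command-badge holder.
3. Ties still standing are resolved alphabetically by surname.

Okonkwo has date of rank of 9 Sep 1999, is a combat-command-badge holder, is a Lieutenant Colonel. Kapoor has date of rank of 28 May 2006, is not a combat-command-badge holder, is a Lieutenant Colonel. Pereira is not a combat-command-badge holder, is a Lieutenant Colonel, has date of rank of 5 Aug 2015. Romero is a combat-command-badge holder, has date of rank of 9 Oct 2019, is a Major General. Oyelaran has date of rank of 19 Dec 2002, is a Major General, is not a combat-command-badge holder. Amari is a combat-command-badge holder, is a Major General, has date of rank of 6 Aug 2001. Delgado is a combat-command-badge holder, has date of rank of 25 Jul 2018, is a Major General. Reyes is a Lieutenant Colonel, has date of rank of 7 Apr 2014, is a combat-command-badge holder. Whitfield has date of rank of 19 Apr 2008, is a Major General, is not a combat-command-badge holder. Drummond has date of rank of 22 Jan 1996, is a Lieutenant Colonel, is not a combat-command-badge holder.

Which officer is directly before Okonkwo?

By grade: Amari, Delgado, Romero, Oyelaran and Whitfield (Major General); then Okonkwo, Reyes, Drummond, Kapoor and Pereira (Lieutenant Colonel).
Among Amari, Delgado, Romero, Oyelaran and Whitfield, a combat-command-badge holder before not a combat-command-badge holder: Amari, Delgado and Romero (a combat-command-badge holder) before Oyelaran and Whitfield (not a combat-command-badge holder).
Among Amari, Delgado and Romero, alphabetically by surname: Amari before Delgado before Romero.
Among Oyelaran and Whitfield, alphabetically by surname: Oyelaran before Whitfield.
Among Okonkwo, Reyes, Drummond, Kapoor and Pereira, a combat-command-badge holder before not a combat-command-badge holder: Okonkwo and Reyes (a combat-command-badge holder) before Drummond, Kapoor and Pereira (not a combat-command-badge holder).
Among Okonkwo and Reyes, alphabetically by surname: Okonkwo before Reyes.
Among Drummond, Kapoor and Pereira, alphabetically by surname: Drummond before Kapoor before Pereira.
Order: Amari, Delgado, Romero, Oyelaran, Whitfield, Okonkwo, Reyes, Drummond, Kapoor, Pereira.

Whitfield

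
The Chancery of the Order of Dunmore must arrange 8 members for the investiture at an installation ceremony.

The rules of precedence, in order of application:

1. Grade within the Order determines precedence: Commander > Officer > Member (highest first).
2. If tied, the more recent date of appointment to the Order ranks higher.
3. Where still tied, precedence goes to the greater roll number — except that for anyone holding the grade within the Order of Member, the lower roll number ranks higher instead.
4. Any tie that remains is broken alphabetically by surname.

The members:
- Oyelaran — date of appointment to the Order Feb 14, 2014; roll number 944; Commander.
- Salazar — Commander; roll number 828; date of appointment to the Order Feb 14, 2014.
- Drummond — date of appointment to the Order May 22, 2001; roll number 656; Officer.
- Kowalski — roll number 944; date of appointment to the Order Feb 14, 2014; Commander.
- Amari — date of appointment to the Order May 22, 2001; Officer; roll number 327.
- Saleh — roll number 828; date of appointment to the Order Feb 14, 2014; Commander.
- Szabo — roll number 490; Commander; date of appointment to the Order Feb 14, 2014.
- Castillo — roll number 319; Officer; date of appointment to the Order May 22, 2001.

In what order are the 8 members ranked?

Kowalski, Oyelaran, Salazar, Saleh, Szabo, Drummond, Amari, Castillo

By grade within the Order: Kowalski, Oyelaran, Salazar, Saleh and Szabo (Commander); then Drummond, Amari and Castillo (Officer).
Kowalski, Oyelaran, Salazar, Saleh and Szabo all have date of appointment to the Order Feb 14, 2014, so the next rule applies.
Among Kowalski, Oyelaran, Salazar, Saleh and Szabo, by roll number (higher first): Kowalski and Oyelaran (944) before Salazar and Saleh (828) before Szabo (490).
Among Kowalski and Oyelaran, alphabetically by surname: Kowalski before Oyelaran.
Among Salazar and Saleh, alphabetically by surname: Salazar before Saleh.
Drummond, Amari and Castillo all have date of appointment to the Order May 22, 2001, so the next rule applies.
Among Drummond, Amari and Castillo, by roll number (higher first): Drummond (656) before Amari (327) before Castillo (319).
Full order: Kowalski, Oyelaran, Salazar, Saleh, Szabo, Drummond, Amari, Castillo.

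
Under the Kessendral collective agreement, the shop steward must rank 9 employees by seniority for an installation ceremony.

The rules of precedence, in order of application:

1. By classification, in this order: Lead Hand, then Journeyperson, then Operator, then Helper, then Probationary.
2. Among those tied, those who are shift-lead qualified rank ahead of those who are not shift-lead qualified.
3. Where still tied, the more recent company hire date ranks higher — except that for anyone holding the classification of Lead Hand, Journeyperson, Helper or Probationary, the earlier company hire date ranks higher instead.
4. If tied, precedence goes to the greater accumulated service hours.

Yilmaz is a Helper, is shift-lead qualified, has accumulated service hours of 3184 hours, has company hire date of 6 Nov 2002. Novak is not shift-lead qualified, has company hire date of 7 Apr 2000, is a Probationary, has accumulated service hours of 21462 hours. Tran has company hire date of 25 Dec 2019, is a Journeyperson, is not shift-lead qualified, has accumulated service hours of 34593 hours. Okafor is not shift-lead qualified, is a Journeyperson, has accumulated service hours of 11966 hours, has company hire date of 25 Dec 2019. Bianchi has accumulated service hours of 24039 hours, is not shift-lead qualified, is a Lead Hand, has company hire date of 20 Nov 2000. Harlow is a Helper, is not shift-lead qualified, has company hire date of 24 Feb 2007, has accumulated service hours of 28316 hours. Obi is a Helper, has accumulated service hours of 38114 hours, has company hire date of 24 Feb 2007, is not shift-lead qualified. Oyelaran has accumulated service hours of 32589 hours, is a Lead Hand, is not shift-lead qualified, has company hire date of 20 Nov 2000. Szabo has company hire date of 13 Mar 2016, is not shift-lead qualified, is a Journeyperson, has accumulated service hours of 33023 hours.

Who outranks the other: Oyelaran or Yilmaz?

By classification: Oyelaran and Bianchi (Lead Hand); then Szabo, Tran and Okafor (Journeyperson); then Yilmaz, Obi and Harlow (Helper); then Novak (Probationary).
Oyelaran and Bianchi are each not shift-lead qualified, so the next rule applies.
Oyelaran and Bianchi both have company hire date 20 Nov 2000, so the next rule applies.
Among Oyelaran and Bianchi, by accumulated service hours (higher first): Oyelaran (32589 hours) before Bianchi (24039 hours).
Szabo, Tran and Okafor are each not shift-lead qualified, so the next rule applies.
Among Szabo, Tran and Okafor, by company hire date (earlier first) (reversed rule for this group): Szabo (13 Mar 2016) before Tran and Okafor (25 Dec 2019).
Among Tran and Okafor, by accumulated service hours (higher first): Tran (34593 hours) before Okafor (11966 hours).
Among Yilmaz, Obi and Harlow, shift-lead qualified before not shift-lead qualified: Yilmaz (shift-lead qualified) before Obi and Harlow (not shift-lead qualified).
Obi and Harlow both have company hire date 24 Feb 2007, so the next rule applies.
Among Obi and Harlow, by accumulated service hours (higher first): Obi (38114 hours) before Harlow (28316 hours).
So Oyelaran takes precedence.

Oyelaran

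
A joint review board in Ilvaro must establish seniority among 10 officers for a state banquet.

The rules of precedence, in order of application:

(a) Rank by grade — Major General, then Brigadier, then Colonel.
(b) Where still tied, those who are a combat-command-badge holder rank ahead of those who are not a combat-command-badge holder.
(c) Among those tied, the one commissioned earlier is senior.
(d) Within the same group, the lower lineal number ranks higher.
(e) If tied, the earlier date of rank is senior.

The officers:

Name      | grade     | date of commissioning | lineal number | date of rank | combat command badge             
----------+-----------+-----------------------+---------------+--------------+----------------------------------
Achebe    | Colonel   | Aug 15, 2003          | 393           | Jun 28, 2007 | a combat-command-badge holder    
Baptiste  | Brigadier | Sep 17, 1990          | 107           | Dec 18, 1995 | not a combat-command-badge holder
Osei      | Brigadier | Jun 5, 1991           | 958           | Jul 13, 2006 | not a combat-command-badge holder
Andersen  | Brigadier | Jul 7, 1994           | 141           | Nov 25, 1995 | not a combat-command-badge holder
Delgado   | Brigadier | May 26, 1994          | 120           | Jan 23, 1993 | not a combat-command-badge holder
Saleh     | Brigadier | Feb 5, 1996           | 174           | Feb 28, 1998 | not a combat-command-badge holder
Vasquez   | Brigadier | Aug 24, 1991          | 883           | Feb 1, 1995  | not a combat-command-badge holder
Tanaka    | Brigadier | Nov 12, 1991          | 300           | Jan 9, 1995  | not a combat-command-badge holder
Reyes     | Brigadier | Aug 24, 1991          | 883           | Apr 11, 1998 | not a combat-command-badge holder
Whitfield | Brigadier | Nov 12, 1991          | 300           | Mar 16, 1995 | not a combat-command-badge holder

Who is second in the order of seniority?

Osei

By grade: Baptiste, Osei, Vasquez, Reyes, Tanaka, Whitfield, Delgado, Andersen and Saleh (Brigadier); then Achebe (Colonel).
Baptiste, Osei, Vasquez, Reyes, Tanaka, Whitfield, Delgado, Andersen and Saleh are each not a combat-command-badge holder, so the next rule applies.
Among Baptiste, Osei, Vasquez, Reyes, Tanaka, Whitfield, Delgado, Andersen and Saleh, by date of commissioning (earlier first): Baptiste (Sep 17, 1990) before Osei (Jun 5, 1991) before Vasquez and Reyes (Aug 24, 1991) before Tanaka and Whitfield (Nov 12, 1991) before Delgado (May 26, 1994) before Andersen (Jul 7, 1994) before Saleh (Feb 5, 1996).
Vasquez and Reyes both have lineal number 883, so the next rule applies.
Among Vasquez and Reyes, by date of rank (earlier first): Vasquez (Feb 1, 1995) before Reyes (Apr 11, 1998).
Tanaka and Whitfield both have lineal number 300, so the next rule applies.
Among Tanaka and Whitfield, by date of rank (earlier first): Tanaka (Jan 9, 1995) before Whitfield (Mar 16, 1995).
Order: Baptiste, Osei, Vasquez, Reyes, Tanaka, Whitfield, Delgado, Andersen, Saleh, Achebe.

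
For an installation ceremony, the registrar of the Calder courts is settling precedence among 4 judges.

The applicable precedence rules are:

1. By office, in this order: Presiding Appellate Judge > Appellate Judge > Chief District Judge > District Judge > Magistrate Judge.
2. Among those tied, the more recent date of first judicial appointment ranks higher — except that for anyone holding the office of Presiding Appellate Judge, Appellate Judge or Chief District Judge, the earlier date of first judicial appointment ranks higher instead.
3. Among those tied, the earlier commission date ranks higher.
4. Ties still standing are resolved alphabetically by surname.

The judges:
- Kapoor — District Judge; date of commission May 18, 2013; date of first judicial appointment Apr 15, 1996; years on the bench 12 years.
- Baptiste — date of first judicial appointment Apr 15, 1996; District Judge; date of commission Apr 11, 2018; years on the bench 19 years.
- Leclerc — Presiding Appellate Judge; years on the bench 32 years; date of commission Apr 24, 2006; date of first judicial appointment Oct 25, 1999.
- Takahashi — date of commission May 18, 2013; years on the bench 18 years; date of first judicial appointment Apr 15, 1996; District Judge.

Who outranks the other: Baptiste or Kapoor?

By office: Leclerc (Presiding Appellate Judge); then Kapoor, Takahashi and Baptiste (District Judge).
Kapoor, Takahashi and Baptiste all have date of first judicial appointment Apr 15, 1996, so the next rule applies.
Among Kapoor, Takahashi and Baptiste, by date of commission (earlier first): Kapoor and Takahashi (May 18, 2013) before Baptiste (Apr 11, 2018).
Among Kapoor and Takahashi, alphabetically by surname: Kapoor before Takahashi.
So Kapoor takes precedence.

Kapoor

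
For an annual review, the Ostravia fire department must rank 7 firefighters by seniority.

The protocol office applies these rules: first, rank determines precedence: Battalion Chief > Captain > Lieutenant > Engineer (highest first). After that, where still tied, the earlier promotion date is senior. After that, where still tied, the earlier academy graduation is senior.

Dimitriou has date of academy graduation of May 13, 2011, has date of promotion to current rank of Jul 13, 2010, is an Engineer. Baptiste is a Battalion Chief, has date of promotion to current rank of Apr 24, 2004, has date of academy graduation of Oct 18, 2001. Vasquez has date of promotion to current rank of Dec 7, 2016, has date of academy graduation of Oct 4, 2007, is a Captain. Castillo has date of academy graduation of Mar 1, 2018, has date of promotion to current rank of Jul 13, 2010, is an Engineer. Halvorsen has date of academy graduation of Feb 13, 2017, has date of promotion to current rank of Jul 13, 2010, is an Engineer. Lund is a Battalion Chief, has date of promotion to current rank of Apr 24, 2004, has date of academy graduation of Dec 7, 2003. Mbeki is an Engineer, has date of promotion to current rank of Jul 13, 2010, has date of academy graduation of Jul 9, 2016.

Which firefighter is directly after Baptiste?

Lund

By rank: Baptiste and Lund (Battalion Chief); then Vasquez (Captain); then Dimitriou, Mbeki, Halvorsen and Castillo (Engineer).
Baptiste and Lund both have date of promotion to current rank Apr 24, 2004, so the next rule applies.
Among Baptiste and Lund, by date of academy graduation (earlier first): Baptiste (Oct 18, 2001) before Lund (Dec 7, 2003).
Dimitriou, Mbeki, Halvorsen and Castillo all have date of promotion to current rank Jul 13, 2010, so the next rule applies.
Among Dimitriou, Mbeki, Halvorsen and Castillo, by date of academy graduation (earlier first): Dimitriou (May 13, 2011) before Mbeki (Jul 9, 2016) before Halvorsen (Feb 13, 2017) before Castillo (Mar 1, 2018).
Order: Baptiste, Lund, Vasquez, Dimitriou, Mbeki, Halvorsen, Castillo.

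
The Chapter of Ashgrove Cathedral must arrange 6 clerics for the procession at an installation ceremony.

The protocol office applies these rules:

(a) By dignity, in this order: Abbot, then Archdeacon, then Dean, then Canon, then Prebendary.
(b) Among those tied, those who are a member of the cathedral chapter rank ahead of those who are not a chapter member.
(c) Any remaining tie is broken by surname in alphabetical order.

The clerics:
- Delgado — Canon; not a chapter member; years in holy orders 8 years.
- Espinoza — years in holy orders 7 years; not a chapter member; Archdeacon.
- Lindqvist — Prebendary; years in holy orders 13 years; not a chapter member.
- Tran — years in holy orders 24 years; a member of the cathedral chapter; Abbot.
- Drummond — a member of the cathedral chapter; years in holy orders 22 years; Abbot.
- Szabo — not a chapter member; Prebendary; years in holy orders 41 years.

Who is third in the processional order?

Espinoza

By dignity: Drummond and Tran (Abbot); then Espinoza (Archdeacon); then Delgado (Canon); then Lindqvist and Szabo (Prebendary).
Drummond and Tran are each a member of the cathedral chapter, so the next rule applies.
Among Drummond and Tran, alphabetically by surname: Drummond before Tran.
Lindqvist and Szabo are each not a chapter member, so the next rule applies.
Among Lindqvist and Szabo, alphabetically by surname: Lindqvist before Szabo.
Order: Drummond, Tran, Espinoza, Delgado, Lindqvist, Szabo.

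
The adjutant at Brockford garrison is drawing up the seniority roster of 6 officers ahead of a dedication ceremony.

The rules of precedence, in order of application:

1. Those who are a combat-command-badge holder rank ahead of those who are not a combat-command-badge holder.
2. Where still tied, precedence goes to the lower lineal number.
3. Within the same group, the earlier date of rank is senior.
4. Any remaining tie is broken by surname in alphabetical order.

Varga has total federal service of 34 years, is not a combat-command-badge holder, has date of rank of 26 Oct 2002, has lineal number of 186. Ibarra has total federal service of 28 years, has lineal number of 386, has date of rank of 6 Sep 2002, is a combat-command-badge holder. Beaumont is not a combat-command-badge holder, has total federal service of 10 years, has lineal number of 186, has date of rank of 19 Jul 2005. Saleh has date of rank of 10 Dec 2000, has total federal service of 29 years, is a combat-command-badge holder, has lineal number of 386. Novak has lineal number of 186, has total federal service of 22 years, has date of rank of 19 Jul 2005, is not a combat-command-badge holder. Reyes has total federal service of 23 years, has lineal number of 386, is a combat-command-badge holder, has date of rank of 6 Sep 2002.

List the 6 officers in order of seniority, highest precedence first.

Saleh, Ibarra, Reyes, Varga, Beaumont, Novak

By the first rule: Saleh, Ibarra and Reyes (each a combat-command-badge holder); then Varga, Beaumont and Novak (each not a combat-command-badge holder).
Saleh, Ibarra and Reyes all have lineal number 386, so the next rule applies.
Among Saleh, Ibarra and Reyes, by date of rank (earlier first): Saleh (10 Dec 2000) before Ibarra and Reyes (6 Sep 2002).
Among Ibarra and Reyes, alphabetically by surname: Ibarra before Reyes.
Varga, Beaumont and Novak all have lineal number 186, so the next rule applies.
Among Varga, Beaumont and Novak, by date of rank (earlier first): Varga (26 Oct 2002) before Beaumont and Novak (19 Jul 2005).
Among Beaumont and Novak, alphabetically by surname: Beaumont before Novak.
Full order: Saleh, Ibarra, Reyes, Varga, Beaumont, Novak.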